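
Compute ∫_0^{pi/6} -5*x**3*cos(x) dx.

-30 - 5*sqrt(3)*pi**2/24 - 5*pi**3/432 + 5*pi/2 + 15*sqrt(3)

Integrate by parts 3 times (u = x^3, dv = -5*cos(x) dx).
An antiderivative is F(x) = -5*x**3*sin(x) - 15*x**2*cos(x) + 30*x*sin(x) + 30*cos(x).
Then F(pi/6) - F(0) = (-5*sqrt(3)*pi**2/24 - 5*pi**3/432 + 5*pi/2 + 15*sqrt(3)) - (30) = -30 - 5*sqrt(3)*pi**2/24 - 5*pi**3/432 + 5*pi/2 + 15*sqrt(3).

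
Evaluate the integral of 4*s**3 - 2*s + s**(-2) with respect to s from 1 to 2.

25/2

By the power rule, an antiderivative is F(s) = s**4 - s**2 - 1/s.
Then F(2) - F(1) = (23/2) - (-1) = 25/2.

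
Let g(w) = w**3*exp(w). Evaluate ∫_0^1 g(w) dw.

6 - 2*E

Integrate by parts 3 times (u = w^3, dv = exp(w) dw).
An antiderivative is F(w) = (w**3 - 3*w**2 + 6*w - 6)*exp(w).
Then F(1) - F(0) = (-2*E) - (-6) = 6 - 2*E.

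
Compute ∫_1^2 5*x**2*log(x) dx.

-35/9 + 40*log(2)/3

Integrate by parts once (u = ln x, dv = 5*x**2 dx).
An antiderivative is F(x) = 5*x**3*(3*log(x) - 1)/9.
Then F(2) - F(1) = (-40/9 + 40*log(2)/3) - (-5/9) = -35/9 + 40*log(2)/3.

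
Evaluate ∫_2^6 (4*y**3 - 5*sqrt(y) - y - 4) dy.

By the power rule, an antiderivative is F(y) = y**4 - 10*y**(3/2)/3 - y**2/2 - 4*y.
Then F(6) - F(2) = (1254 - 20*sqrt(6)) - (6 - 20*sqrt(2)/3) = -20*sqrt(6) + 20*sqrt(2)/3 + 1248.

-20*sqrt(6) + 20*sqrt(2)/3 + 1248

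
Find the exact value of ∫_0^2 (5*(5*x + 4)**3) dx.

9540

Let u = 5*x + 4, so du = 5 dx. When x = 0, u = 4; when x = 2, u = 14.
The integral becomes ∫ u**3 du from 4 to 14, with antiderivative u**4/4.
Back in x: F(x) = (5*x + 4)**4/4.
Then F(2) - F(0) = (9604) - (64) = 9540.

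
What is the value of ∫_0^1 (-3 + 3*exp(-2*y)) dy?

-3/2 - 3*exp(-2)/2

An antiderivative is F(y) = -3*y - 3*exp(-2*y)/2.
Then F(1) - F(0) = (-3 - 3*exp(-2)/2) - (-3/2) = -3/2 - 3*exp(-2)/2.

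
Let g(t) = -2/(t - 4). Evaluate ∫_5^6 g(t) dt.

An antiderivative is F(t) = -2*log(t - 4).
Then F(6) - F(5) = (-log(4)) - (0) = -log(4).

-log(4)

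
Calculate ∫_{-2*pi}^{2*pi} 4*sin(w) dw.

0

An antiderivative is F(w) = -4*cos(w).
Then F(2*pi) - F(-2*pi) = (-4) - (-4) = 0.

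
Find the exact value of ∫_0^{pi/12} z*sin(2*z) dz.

-sqrt(3)*pi/48 + 1/8

Integrate by parts once (u = z, dv = sin(2*z) dz).
An antiderivative is F(z) = -z*cos(2*z)/2 + sin(2*z)/4.
Then F(pi/12) - F(0) = (-sqrt(3)*pi/48 + 1/8) - (0) = -sqrt(3)*pi/48 + 1/8.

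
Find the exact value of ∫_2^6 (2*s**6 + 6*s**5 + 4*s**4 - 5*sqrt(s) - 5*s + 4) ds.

-20*sqrt(6) + 20*sqrt(2)/3 + 4643392/35

By the power rule, an antiderivative is F(s) = 2*s**7/7 + s**6 + 4*s**5/5 - 10*s**(3/2)/3 - 5*s**2/2 + 4*s.
Then F(6) - F(2) = (4647738/35 - 20*sqrt(6)) - (4346/35 - 20*sqrt(2)/3) = -20*sqrt(6) + 20*sqrt(2)/3 + 4643392/35.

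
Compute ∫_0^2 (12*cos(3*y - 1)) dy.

Let u = 3*y - 1, so du = 3 dy. When y = 0, u = -1; when y = 2, u = 5.
The integral becomes 4·∫ cos(u) du from -1 to 5, with antiderivative 4*sin(u).
Back in y: F(y) = 4*sin(3*y - 1).
Then F(2) - F(0) = (4*sin(5)) - (-4*sin(1)) = 4*sin(5) + 4*sin(1).

4*sin(5) + 4*sin(1)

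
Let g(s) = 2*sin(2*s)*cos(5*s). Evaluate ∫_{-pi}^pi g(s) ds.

0

Use the identity sin(2*s)cos(5*s) = [sin(7*s) + sin(-3*s)]/2.
An antiderivative is F(s) = cos(3*s)/3 - cos(7*s)/7.
Then F(pi) - F(-pi) = (-4/21) - (-4/21) = 0.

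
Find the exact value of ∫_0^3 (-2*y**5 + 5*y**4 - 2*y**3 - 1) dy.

-87/2

By the power rule, an antiderivative is F(y) = -y**6/3 + y**5 - y**4/2 - y.
Then F(3) - F(0) = (-87/2) - (0) = -87/2.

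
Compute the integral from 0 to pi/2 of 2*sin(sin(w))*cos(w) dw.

2 - 2*cos(1)

Let u = sin(w), so du = cos(w) dw. When w = 0, u = 0; when w = pi/2, u = 1.
The integral becomes 2·∫ sin(u) du from 0 to 1, with antiderivative -2*cos(u).
Back in w: F(w) = -2*cos(sin(w)).
Then F(pi/2) - F(0) = (-2*cos(1)) - (-2) = 2 - 2*cos(1).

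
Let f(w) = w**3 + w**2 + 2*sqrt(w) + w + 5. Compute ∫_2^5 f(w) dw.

-8*sqrt(2)/3 + 20*sqrt(5)/3 + 867/4

By the power rule, an antiderivative is F(w) = w**4/4 + 4*w**(3/2)/3 + w**3/3 + w**2/2 + 5*w.
Then F(5) - F(2) = (20*sqrt(5)/3 + 2825/12) - (8*sqrt(2)/3 + 56/3) = -8*sqrt(2)/3 + 20*sqrt(5)/3 + 867/4.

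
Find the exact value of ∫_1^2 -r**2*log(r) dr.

7/9 - 8*log(2)/3

Integrate by parts once (u = ln r, dv = -r**2 dr).
An antiderivative is F(r) = -r**3*(3*log(r) - 1)/9.
Then F(2) - F(1) = (8/9 - 8*log(2)/3) - (1/9) = 7/9 - 8*log(2)/3.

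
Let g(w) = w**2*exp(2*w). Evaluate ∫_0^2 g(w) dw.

-1/4 + 5*exp(4)/4

Integrate by parts twice (u = w^2, dv = exp(2*w) dw).
An antiderivative is F(w) = (2*w**2 - 2*w + 1)*exp(2*w)/4.
Then F(2) - F(0) = (5*exp(4)/4) - (1/4) = -1/4 + 5*exp(4)/4.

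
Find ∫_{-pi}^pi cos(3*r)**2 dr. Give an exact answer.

pi

Use the identity cos^2(3*r) = (1 + cos(6*r))/2.
An antiderivative is F(r) = r/2 + sin(6*r)/12.
Then F(pi) - F(-pi) = (pi/2) - (-pi/2) = pi.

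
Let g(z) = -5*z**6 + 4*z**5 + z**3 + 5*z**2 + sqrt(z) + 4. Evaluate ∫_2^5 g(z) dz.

-1259409/28 - 4*sqrt(2)/3 + 10*sqrt(5)/3

By the power rule, an antiderivative is F(z) = -5*z**7/7 + 2*z**6/3 + z**4/4 + 2*z**(3/2)/3 + 5*z**3/3 + 4*z.
Then F(5) - F(2) = (-1260065/28 + 10*sqrt(5)/3) - (-164/7 + 4*sqrt(2)/3) = -1259409/28 - 4*sqrt(2)/3 + 10*sqrt(5)/3.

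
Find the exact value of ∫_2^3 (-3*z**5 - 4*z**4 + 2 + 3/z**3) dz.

By the power rule, an antiderivative is F(z) = -z**6/2 - 4*z**5/5 + 2*z - 3/(2*z**2).
Then F(3) - F(2) = (-8296/15) - (-2159/40) = -59891/120.

-59891/120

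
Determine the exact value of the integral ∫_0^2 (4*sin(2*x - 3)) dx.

2*cos(3) - 2*cos(1)

Let u = 2*x - 3, so du = 2 dx. When x = 0, u = -3; when x = 2, u = 1.
The integral becomes 2·∫ sin(u) du from -3 to 1, with antiderivative -2*cos(u).
Back in x: F(x) = -2*cos(2*x - 3).
Then F(2) - F(0) = (-2*cos(1)) - (-2*cos(3)) = 2*cos(3) - 2*cos(1).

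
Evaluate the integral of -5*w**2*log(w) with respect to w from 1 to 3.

Integrate by parts once (u = ln w, dv = -5*w**2 dw).
An antiderivative is F(w) = -5*w**3*(3*log(w) - 1)/9.
Then F(3) - F(1) = (15 - 45*log(3)) - (5/9) = 130/9 - 45*log(3).

130/9 - 45*log(3)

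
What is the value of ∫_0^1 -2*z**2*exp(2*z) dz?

Integrate by parts twice (u = z^2, dv = -2*exp(2*z) dz).
An antiderivative is F(z) = (-2*z**2 + 2*z - 1)*exp(2*z)/2.
Then F(1) - F(0) = (-exp(2)/2) - (-1/2) = 1/2 - exp(2)/2.

1/2 - exp(2)/2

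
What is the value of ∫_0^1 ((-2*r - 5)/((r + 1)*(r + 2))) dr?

log(3/16)

Factor the denominator: r**2 + 3*r + 2 = (r + 2)(r + 1).
Partial fractions: (-2*r - 5)/((r + 1)*(r + 2)) = 1/(r + 2) - 3/(r + 1).
An antiderivative is F(r) = -3*log(r + 1) + log(r + 2).
Then F(1) - F(0) = (log(3/8)) - (log(2)) = log(3/16).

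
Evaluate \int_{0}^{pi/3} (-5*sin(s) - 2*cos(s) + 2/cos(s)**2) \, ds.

-5/2 + sqrt(3)

An antiderivative is F(s) = -2*sin(s) + 5*cos(s) + 2*tan(s).
Then F(pi/3) - F(0) = (sqrt(3) + 5/2) - (5) = -5/2 + sqrt(3).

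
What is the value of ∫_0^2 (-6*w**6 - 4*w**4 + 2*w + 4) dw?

-4316/35

By the power rule, an antiderivative is F(w) = -6*w**7/7 - 4*w**5/5 + w**2 + 4*w.
Then F(2) - F(0) = (-4316/35) - (0) = -4316/35.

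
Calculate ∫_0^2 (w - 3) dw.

-4

By the power rule, an antiderivative is F(w) = w**2/2 - 3*w.
Then F(2) - F(0) = (-4) - (0) = -4.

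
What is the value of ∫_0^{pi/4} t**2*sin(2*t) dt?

-1/4 + pi/8

Integrate by parts twice (u = t^2, dv = sin(2*t) dt).
An antiderivative is F(t) = -t**2*cos(2*t)/2 + t*sin(2*t)/2 + cos(2*t)/4.
Then F(pi/4) - F(0) = (pi/8) - (1/4) = -1/4 + pi/8.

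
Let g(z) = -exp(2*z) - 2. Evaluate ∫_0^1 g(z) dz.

-exp(2)/2 - 3/2

An antiderivative is F(z) = -exp(2*z)/2 - 2*z.
Then F(1) - F(0) = (-exp(2)/2 - 2) - (-1/2) = -exp(2)/2 - 3/2.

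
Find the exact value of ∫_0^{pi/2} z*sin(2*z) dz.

pi/4

Integrate by parts once (u = z, dv = sin(2*z) dz).
An antiderivative is F(z) = -z*cos(2*z)/2 + sin(2*z)/4.
Then F(pi/2) - F(0) = (pi/4) - (0) = pi/4.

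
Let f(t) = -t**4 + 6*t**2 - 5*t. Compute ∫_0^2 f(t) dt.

By the power rule, an antiderivative is F(t) = -t**5/5 + 2*t**3 - 5*t**2/2.
Then F(2) - F(0) = (-2/5) - (0) = -2/5.

-2/5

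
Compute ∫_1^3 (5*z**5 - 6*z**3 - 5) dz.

1430/3

By the power rule, an antiderivative is F(z) = 5*z**6/6 - 3*z**4/2 - 5*z.
Then F(3) - F(1) = (471) - (-17/3) = 1430/3.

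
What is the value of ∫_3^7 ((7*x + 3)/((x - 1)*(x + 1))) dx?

Factor the denominator: x**2 - 1 = (x + 1)(x - 1).
Partial fractions: (7*x + 3)/((x - 1)*(x + 1)) = 2/(x + 1) + 5/(x - 1).
An antiderivative is F(x) = 5*log(x - 1) + 2*log(x + 1).
Then F(7) - F(3) = (5*log(3) + 11*log(2)) - (9*log(2)) = 2*log(2) + 5*log(3).

2*log(2) + 5*log(3)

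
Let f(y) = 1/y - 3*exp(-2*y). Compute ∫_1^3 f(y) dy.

An antiderivative is F(y) = log(y) + 3*exp(-2*y)/2.
Then F(3) - F(1) = (3*exp(-6)/2 + log(3)) - (3*exp(-2)/2) = -3*exp(-2)/2 + 3*exp(-6)/2 + log(3).

-3*exp(-2)/2 + 3*exp(-6)/2 + log(3)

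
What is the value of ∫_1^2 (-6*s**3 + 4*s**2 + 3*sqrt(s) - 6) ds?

By the power rule, an antiderivative is F(s) = -3*s**4/2 + 2*s**(3/2) + 4*s**3/3 - 6*s.
Then F(2) - F(1) = (-76/3 + 4*sqrt(2)) - (-25/6) = -127/6 + 4*sqrt(2).

-127/6 + 4*sqrt(2)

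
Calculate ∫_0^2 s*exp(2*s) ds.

Integrate by parts once (u = s, dv = exp(2*s) ds).
An antiderivative is F(s) = (2*s - 1)*exp(2*s)/4.
Then F(2) - F(0) = (3*exp(4)/4) - (-1/4) = 1/4 + 3*exp(4)/4.

1/4 + 3*exp(4)/4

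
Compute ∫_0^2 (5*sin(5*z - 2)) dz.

cos(2) - cos(8)

Let u = 5*z - 2, so du = 5 dz. When z = 0, u = -2; when z = 2, u = 8.
The integral becomes ∫ sin(u) du from -2 to 8, with antiderivative -cos(u).
Back in z: F(z) = -cos(5*z - 2).
Then F(2) - F(0) = (-cos(8)) - (-cos(2)) = cos(2) - cos(8).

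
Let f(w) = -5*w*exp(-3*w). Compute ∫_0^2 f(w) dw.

-5/9 + 35*exp(-6)/9

Integrate by parts once (u = w, dv = -5*exp(-3*w) dw).
An antiderivative is F(w) = (15*w + 5)*exp(-3*w)/9.
Then F(2) - F(0) = (35*exp(-6)/9) - (5/9) = -5/9 + 35*exp(-6)/9.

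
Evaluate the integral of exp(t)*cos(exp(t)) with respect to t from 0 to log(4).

Let u = exp(t), so du = exp(t) dt. When t = 0, u = 1; when t = log(4), u = 4.
The integral becomes ∫ cos(u) du from 1 to 4, with antiderivative sin(u).
Back in t: F(t) = sin(exp(t)).
Then F(log(4)) - F(0) = (sin(4)) - (sin(1)) = -sin(1) + sin(4).

-sin(1) + sin(4)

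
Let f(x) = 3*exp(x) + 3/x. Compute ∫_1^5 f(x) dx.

An antiderivative is F(x) = 3*exp(x) + 3*log(x).
Then F(5) - F(1) = (3*log(5) + 3*exp(5)) - (3*exp(1)) = -3*exp(1) + 3*log(5) + 3*exp(5).

-3*exp(1) + 3*log(5) + 3*exp(5)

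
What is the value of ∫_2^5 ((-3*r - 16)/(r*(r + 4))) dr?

Factor the denominator: r**2 + 4*r = (r + 4)r.
Partial fractions: (-3*r - 16)/(r*(r + 4)) = 1/(r + 4) - 4/r.
An antiderivative is F(r) = -4*log(r) + log(r + 4).
Then F(5) - F(2) = (-4*log(5) + 2*log(3)) - (log(3/8)) = -4*log(5) + log(3) + 3*log(2).

-4*log(5) + log(3) + 3*log(2)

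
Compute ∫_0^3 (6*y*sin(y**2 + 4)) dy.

-3*cos(13) + 3*cos(4)

Let u = y**2 + 4, so du = 2*y dy. When y = 0, u = 4; when y = 3, u = 13.
The integral becomes 3·∫ sin(u) du from 4 to 13, with antiderivative -3*cos(u).
Back in y: F(y) = -3*cos(y**2 + 4).
Then F(3) - F(0) = (-3*cos(13)) - (-3*cos(4)) = -3*cos(13) + 3*cos(4).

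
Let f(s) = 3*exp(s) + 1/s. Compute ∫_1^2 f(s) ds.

An antiderivative is F(s) = 3*exp(s) + log(s).
Then F(2) - F(1) = (log(2) + 3*exp(2)) - (3*exp(1)) = -3*exp(1) + log(2) + 3*exp(2).

-3*exp(1) + log(2) + 3*exp(2)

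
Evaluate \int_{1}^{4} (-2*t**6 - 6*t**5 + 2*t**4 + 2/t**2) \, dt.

-585561/70

By the power rule, an antiderivative is F(t) = -2*t**7/7 - t**6 + 2*t**5/5 - 2/t.
Then F(4) - F(1) = (-585763/70) - (-101/35) = -585561/70.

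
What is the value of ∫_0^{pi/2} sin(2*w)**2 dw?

pi/4

Use the identity sin^2(2*w) = (1 - cos(4*w))/2.
An antiderivative is F(w) = w/2 - sin(4*w)/8.
Then F(pi/2) - F(0) = (pi/4) - (0) = pi/4.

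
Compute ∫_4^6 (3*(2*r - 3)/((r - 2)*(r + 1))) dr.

-5*log(5) + log(2) + 5*log(7)

Factor the denominator: r**2 - r - 2 = (r + 1)(r - 2).
Partial fractions: 3*(2*r - 3)/((r - 2)*(r + 1)) = 5/(r + 1) + 1/(r - 2).
An antiderivative is F(r) = log(r - 2) + 5*log(r + 1).
Then F(6) - F(4) = (2*log(2) + 5*log(7)) - (log(2) + 5*log(5)) = -5*log(5) + log(2) + 5*log(7).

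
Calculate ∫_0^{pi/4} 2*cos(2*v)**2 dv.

pi/4

Use the identity cos^2(2*v) = (1 + cos(4*v))/2.
An antiderivative is F(v) = v + sin(4*v)/4.
Then F(pi/4) - F(0) = (pi/4) - (0) = pi/4.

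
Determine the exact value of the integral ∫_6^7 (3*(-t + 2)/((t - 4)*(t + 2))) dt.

Factor the denominator: t**2 - 2*t - 8 = (t + 2)(t - 4).
Partial fractions: 3*(-t + 2)/((t - 4)*(t + 2)) = -2/(t + 2) - 1/(t - 4).
An antiderivative is F(t) = -log(t - 4) - 2*log(t + 2).
Then F(7) - F(6) = (-5*log(3)) - (-7*log(2)) = -5*log(3) + 7*log(2).

-5*log(3) + 7*log(2)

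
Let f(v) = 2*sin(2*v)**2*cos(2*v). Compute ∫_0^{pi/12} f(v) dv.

1/24

Let u = sin(2*v), so du = 2*cos(2*v) dv. When v = 0, u = 0; when v = pi/12, u = 1/2.
The integral becomes ∫ u**2 du from 0 to 1/2, with antiderivative u**3/3.
Back in v: F(v) = sin(2*v)**3/3.
Then F(pi/12) - F(0) = (1/24) - (0) = 1/24.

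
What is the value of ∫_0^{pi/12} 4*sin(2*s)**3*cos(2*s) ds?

Let u = sin(2*s), so du = 2*cos(2*s) ds. When s = 0, u = 0; when s = pi/12, u = 1/2.
The integral becomes 2·∫ u**3 du from 0 to 1/2, with antiderivative u**4/2.
Back in s: F(s) = sin(2*s)**4/2.
Then F(pi/12) - F(0) = (1/32) - (0) = 1/32.

1/32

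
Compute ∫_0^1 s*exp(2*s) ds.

Integrate by parts once (u = s, dv = exp(2*s) ds).
An antiderivative is F(s) = (2*s - 1)*exp(2*s)/4.
Then F(1) - F(0) = (exp(2)/4) - (-1/4) = 1/4 + exp(2)/4.

1/4 + exp(2)/4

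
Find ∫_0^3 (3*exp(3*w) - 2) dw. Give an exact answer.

-7 + exp(9)

An antiderivative is F(w) = exp(3*w) - 2*w.
Then F(3) - F(0) = (-6 + exp(9)) - (1) = -7 + exp(9).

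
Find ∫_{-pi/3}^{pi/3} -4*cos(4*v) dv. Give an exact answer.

An antiderivative is F(v) = -sin(4*v).
Then F(pi/3) - F(-pi/3) = (sqrt(3)/2) - (-sqrt(3)/2) = sqrt(3).

sqrt(3)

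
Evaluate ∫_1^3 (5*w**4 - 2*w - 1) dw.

By the power rule, an antiderivative is F(w) = w**5 - w**2 - w.
Then F(3) - F(1) = (231) - (-1) = 232.

232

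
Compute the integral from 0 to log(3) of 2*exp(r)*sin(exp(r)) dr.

2*cos(1) - 2*cos(3)

Let u = exp(r), so du = exp(r) dr. When r = 0, u = 1; when r = log(3), u = 3.
The integral becomes 2·∫ sin(u) du from 1 to 3, with antiderivative -2*cos(u).
Back in r: F(r) = -2*cos(exp(r)).
Then F(log(3)) - F(0) = (-2*cos(3)) - (-2*cos(1)) = 2*cos(1) - 2*cos(3).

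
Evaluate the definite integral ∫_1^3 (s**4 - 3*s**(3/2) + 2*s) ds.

288/5 - 54*sqrt(3)/5

By the power rule, an antiderivative is F(s) = -6*s**(5/2)/5 + s**5/5 + s**2.
Then F(3) - F(1) = (288/5 - 54*sqrt(3)/5) - (0) = 288/5 - 54*sqrt(3)/5.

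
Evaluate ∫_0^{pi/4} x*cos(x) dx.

-1 + sqrt(2)*pi/8 + sqrt(2)/2

Integrate by parts once (u = x, dv = cos(x) dx).
An antiderivative is F(x) = x*sin(x) + cos(x).
Then F(pi/4) - F(0) = (sqrt(2)*(pi + 4)/8) - (1) = -1 + sqrt(2)*pi/8 + sqrt(2)/2.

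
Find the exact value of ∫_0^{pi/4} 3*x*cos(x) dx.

-3 + 3*sqrt(2)*pi/8 + 3*sqrt(2)/2

Integrate by parts once (u = x, dv = 3*cos(x) dx).
An antiderivative is F(x) = 3*x*sin(x) + 3*cos(x).
Then F(pi/4) - F(0) = (3*sqrt(2)*(pi + 4)/8) - (3) = -3 + 3*sqrt(2)*pi/8 + 3*sqrt(2)/2.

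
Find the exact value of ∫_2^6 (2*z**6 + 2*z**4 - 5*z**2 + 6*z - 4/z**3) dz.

26079364/315

By the power rule, an antiderivative is F(z) = 2*z**7/7 + 2*z**5/5 - 5*z**3/3 + 3*z**2 + 2/z**2.
Then F(6) - F(2) = (52189307/630) - (10193/210) = 26079364/315.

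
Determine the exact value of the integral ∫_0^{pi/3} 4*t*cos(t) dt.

-2 + 2*sqrt(3)*pi/3

Integrate by parts once (u = t, dv = 4*cos(t) dt).
An antiderivative is F(t) = 4*t*sin(t) + 4*cos(t).
Then F(pi/3) - F(0) = (2 + 2*sqrt(3)*pi/3) - (4) = -2 + 2*sqrt(3)*pi/3.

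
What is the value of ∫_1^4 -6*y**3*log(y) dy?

765/8 - 768*log(2)

Integrate by parts once (u = ln y, dv = -6*y**3 dy).
An antiderivative is F(y) = -3*y**4*(4*log(y) - 1)/8.
Then F(4) - F(1) = (96 - 768*log(2)) - (3/8) = 765/8 - 768*log(2).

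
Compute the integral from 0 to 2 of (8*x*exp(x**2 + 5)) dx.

Let u = x**2 + 5, so du = 2*x dx. When x = 0, u = 5; when x = 2, u = 9.
The integral becomes 4·∫ exp(u) du from 5 to 9, with antiderivative 4*exp(u).
Back in x: F(x) = 4*exp(x**2 + 5).
Then F(2) - F(0) = (4*exp(9)) - (4*exp(5)) = -4*(1 - exp(4))*exp(5).

-4*(1 - exp(4))*exp(5)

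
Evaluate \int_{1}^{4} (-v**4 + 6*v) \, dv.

By the power rule, an antiderivative is F(v) = -v**5/5 + 3*v**2.
Then F(4) - F(1) = (-784/5) - (14/5) = -798/5.

-798/5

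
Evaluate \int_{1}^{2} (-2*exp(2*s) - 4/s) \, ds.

An antiderivative is F(s) = -exp(2*s) - 4*log(s).
Then F(2) - F(1) = (-exp(4) - log(16)) - (-exp(2)) = -exp(4) - log(16) + exp(2).

-exp(4) - log(16) + exp(2)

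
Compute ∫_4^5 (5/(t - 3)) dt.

An antiderivative is F(t) = 5*log(t - 3).
Then F(5) - F(4) = (log(32)) - (0) = log(32).

log(32)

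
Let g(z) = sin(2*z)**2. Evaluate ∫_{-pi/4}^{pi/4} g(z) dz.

Use the identity sin^2(2*z) = (1 - cos(4*z))/2.
An antiderivative is F(z) = z/2 - sin(4*z)/8.
Then F(pi/4) - F(-pi/4) = (pi/8) - (-pi/8) = pi/4.

pi/4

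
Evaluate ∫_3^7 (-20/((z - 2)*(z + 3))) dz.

-log(81)

Factor the denominator: z**2 + z - 6 = (z + 3)(z - 2).
Partial fractions: -20/((z - 2)*(z + 3)) = 4/(z + 3) - 4/(z - 2).
An antiderivative is F(z) = -4*log(z - 2) + 4*log(z + 3).
Then F(7) - F(3) = (log(16)) - (4*log(2) + 4*log(3)) = -log(81).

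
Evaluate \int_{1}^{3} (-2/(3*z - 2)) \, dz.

An antiderivative is F(z) = -2*log(3*z - 2)/3.
Then F(3) - F(1) = (-2*log(7)/3) - (0) = -2*log(7)/3.

-2*log(7)/3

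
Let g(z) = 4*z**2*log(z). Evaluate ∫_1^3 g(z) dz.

-104/9 + 36*log(3)

Integrate by parts once (u = ln z, dv = 4*z**2 dz).
An antiderivative is F(z) = 4*z**3*(3*log(z) - 1)/9.
Then F(3) - F(1) = (-12 + 36*log(3)) - (-4/9) = -104/9 + 36*log(3).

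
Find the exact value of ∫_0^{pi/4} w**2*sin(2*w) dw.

Integrate by parts twice (u = w^2, dv = sin(2*w) dw).
An antiderivative is F(w) = -w**2*cos(2*w)/2 + w*sin(2*w)/2 + cos(2*w)/4.
Then F(pi/4) - F(0) = (pi/8) - (1/4) = -1/4 + pi/8.

-1/4 + pi/8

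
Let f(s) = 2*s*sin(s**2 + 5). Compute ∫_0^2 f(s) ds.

cos(5) - cos(9)

Let u = s**2 + 5, so du = 2*s ds. When s = 0, u = 5; when s = 2, u = 9.
The integral becomes ∫ sin(u) du from 5 to 9, with antiderivative -cos(u).
Back in s: F(s) = -cos(s**2 + 5).
Then F(2) - F(0) = (-cos(9)) - (-cos(5)) = cos(5) - cos(9).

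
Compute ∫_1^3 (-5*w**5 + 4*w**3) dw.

By the power rule, an antiderivative is F(w) = -5*w**6/6 + w**4.
Then F(3) - F(1) = (-1053/2) - (1/6) = -1580/3.

-1580/3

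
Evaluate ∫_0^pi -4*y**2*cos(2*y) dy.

-2*pi

Integrate by parts twice (u = y^2, dv = -4*cos(2*y) dy).
An antiderivative is F(y) = -2*y**2*sin(2*y) - 2*y*cos(2*y) + sin(2*y).
Then F(pi) - F(0) = (-2*pi) - (0) = -2*pi.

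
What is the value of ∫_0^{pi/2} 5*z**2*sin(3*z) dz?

-5*pi/9 - 10/27

Integrate by parts twice (u = z^2, dv = 5*sin(3*z) dz).
An antiderivative is F(z) = -5*z**2*cos(3*z)/3 + 10*z*sin(3*z)/9 + 10*cos(3*z)/27.
Then F(pi/2) - F(0) = (-5*pi/9) - (10/27) = -5*pi/9 - 10/27.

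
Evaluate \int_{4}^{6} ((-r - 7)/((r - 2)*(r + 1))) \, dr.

-2*log(5) - 3*log(2) + 2*log(7)

Factor the denominator: r**2 - r - 2 = (r + 1)(r - 2).
Partial fractions: (-r - 7)/((r - 2)*(r + 1)) = 2/(r + 1) - 3/(r - 2).
An antiderivative is F(r) = -3*log(r - 2) + 2*log(r + 1).
Then F(6) - F(4) = (log(49/64)) - (log(25/8)) = -2*log(5) - 3*log(2) + 2*log(7).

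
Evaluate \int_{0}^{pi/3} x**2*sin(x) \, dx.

Integrate by parts twice (u = x^2, dv = sin(x) dx).
An antiderivative is F(x) = -x**2*cos(x) + 2*x*sin(x) + 2*cos(x).
Then F(pi/3) - F(0) = (-pi**2/18 + 1 + sqrt(3)*pi/3) - (2) = -1 - pi**2/18 + sqrt(3)*pi/3.

-1 - pi**2/18 + sqrt(3)*pi/3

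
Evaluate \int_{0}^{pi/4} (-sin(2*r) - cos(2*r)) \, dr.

An antiderivative is F(r) = -sin(2*r)/2 + cos(2*r)/2.
Then F(pi/4) - F(0) = (-1/2) - (1/2) = -1.

-1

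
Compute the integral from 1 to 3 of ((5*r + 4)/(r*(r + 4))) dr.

Factor the denominator: r**2 + 4*r = (r + 4)r.
Partial fractions: (5*r + 4)/(r*(r + 4)) = 4/(r + 4) + 1/r.
An antiderivative is F(r) = log(r) + 4*log(r + 4).
Then F(3) - F(1) = (log(3) + 4*log(7)) - (4*log(5)) = -4*log(5) + log(3) + 4*log(7).

-4*log(5) + log(3) + 4*log(7)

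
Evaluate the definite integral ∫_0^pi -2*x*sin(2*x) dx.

Integrate by parts once (u = x, dv = -2*sin(2*x) dx).
An antiderivative is F(x) = x*cos(2*x) - sin(2*x)/2.
Then F(pi) - F(0) = (pi) - (0) = pi.

pi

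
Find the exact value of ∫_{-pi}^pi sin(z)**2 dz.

pi

Use the identity sin^2(z) = (1 - cos(2*z))/2.
An antiderivative is F(z) = z/2 - sin(2*z)/4.
Then F(pi) - F(-pi) = (pi/2) - (-pi/2) = pi.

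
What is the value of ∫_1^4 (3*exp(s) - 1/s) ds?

-3*exp(1) - log(4) + 3*exp(4)

An antiderivative is F(s) = 3*exp(s) - log(s).
Then F(4) - F(1) = (-log(4) + 3*exp(4)) - (3*exp(1)) = -3*exp(1) - log(4) + 3*exp(4).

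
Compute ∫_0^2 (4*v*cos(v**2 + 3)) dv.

-2*sin(3) + 2*sin(7)

Let u = v**2 + 3, so du = 2*v dv. When v = 0, u = 3; when v = 2, u = 7.
The integral becomes 2·∫ cos(u) du from 3 to 7, with antiderivative 2*sin(u).
Back in v: F(v) = 2*sin(v**2 + 3).
Then F(2) - F(0) = (2*sin(7)) - (2*sin(3)) = -2*sin(3) + 2*sin(7).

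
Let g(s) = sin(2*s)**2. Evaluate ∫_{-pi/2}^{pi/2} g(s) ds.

Use the identity sin^2(2*s) = (1 - cos(4*s))/2.
An antiderivative is F(s) = s/2 - sin(4*s)/8.
Then F(pi/2) - F(-pi/2) = (pi/4) - (-pi/4) = pi/2.

pi/2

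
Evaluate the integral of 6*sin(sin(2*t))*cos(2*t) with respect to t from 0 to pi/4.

3 - 3*cos(1)

Let u = sin(2*t), so du = 2*cos(2*t) dt. When t = 0, u = 0; when t = pi/4, u = 1.
The integral becomes 3·∫ sin(u) du from 0 to 1, with antiderivative -3*cos(u).
Back in t: F(t) = -3*cos(sin(2*t)).
Then F(pi/4) - F(0) = (-3*cos(1)) - (-3) = 3 - 3*cos(1).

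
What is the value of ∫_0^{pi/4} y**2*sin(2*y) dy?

-1/4 + pi/8

Integrate by parts twice (u = y^2, dv = sin(2*y) dy).
An antiderivative is F(y) = -y**2*cos(2*y)/2 + y*sin(2*y)/2 + cos(2*y)/4.
Then F(pi/4) - F(0) = (pi/8) - (1/4) = -1/4 + pi/8.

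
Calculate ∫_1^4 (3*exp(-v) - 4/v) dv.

An antiderivative is F(v) = -4*log(v) - 3*exp(-v).
Then F(4) - F(1) = (-8*log(2) - 3*exp(-4)) - (-3*exp(-1)) = -8*log(2) - 3*exp(-4) + 3*exp(-1).

-8*log(2) - 3*exp(-4) + 3*exp(-1)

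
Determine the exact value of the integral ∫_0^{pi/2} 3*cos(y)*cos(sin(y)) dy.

3*sin(1)

Let u = sin(y), so du = cos(y) dy. When y = 0, u = 0; when y = pi/2, u = 1.
The integral becomes 3·∫ cos(u) du from 0 to 1, with antiderivative 3*sin(u).
Back in y: F(y) = 3*sin(sin(y)).
Then F(pi/2) - F(0) = (3*sin(1)) - (0) = 3*sin(1).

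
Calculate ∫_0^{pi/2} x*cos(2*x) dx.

-1/2

Integrate by parts once (u = x, dv = cos(2*x) dx).
An antiderivative is F(x) = x*sin(2*x)/2 + cos(2*x)/4.
Then F(pi/2) - F(0) = (-1/4) - (1/4) = -1/2.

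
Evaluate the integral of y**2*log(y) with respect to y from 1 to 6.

Integrate by parts once (u = ln y, dv = y**2 dy).
An antiderivative is F(y) = y**3*(3*log(y) - 1)/9.
Then F(6) - F(1) = (-24 + 72*log(2) + 72*log(3)) - (-1/9) = -215/9 + 72*log(2) + 72*log(3).

-215/9 + 72*log(2) + 72*log(3)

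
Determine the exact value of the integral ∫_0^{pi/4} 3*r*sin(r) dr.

Integrate by parts once (u = r, dv = 3*sin(r) dr).
An antiderivative is F(r) = -3*r*cos(r) + 3*sin(r).
Then F(pi/4) - F(0) = (3*sqrt(2)*(4 - pi)/8) - (0) = 3*sqrt(2)*(4 - pi)/8.

3*sqrt(2)*(4 - pi)/8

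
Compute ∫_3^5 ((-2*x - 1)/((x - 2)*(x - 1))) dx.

-5*log(3) + 3*log(2)

Factor the denominator: x**2 - 3*x + 2 = (x - 1)(x - 2).
Partial fractions: (-2*x - 1)/((x - 2)*(x - 1)) = 3/(x - 1) - 5/(x - 2).
An antiderivative is F(x) = -5*log(x - 2) + 3*log(x - 1).
Then F(5) - F(3) = (-5*log(3) + 6*log(2)) - (log(8)) = -5*log(3) + 3*log(2).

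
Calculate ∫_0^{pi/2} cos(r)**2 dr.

Use the identity cos^2(r) = (1 + cos(2*r))/2.
An antiderivative is F(r) = r/2 + sin(2*r)/4.
Then F(pi/2) - F(0) = (pi/4) - (0) = pi/4.

pi/4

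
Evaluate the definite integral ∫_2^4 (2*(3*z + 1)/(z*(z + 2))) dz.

Factor the denominator: z**2 + 2*z = (z + 2)z.
Partial fractions: 2*(3*z + 1)/(z*(z + 2)) = 5/(z + 2) + 1/z.
An antiderivative is F(z) = log(z) + 5*log(z + 2).
Then F(4) - F(2) = (7*log(2) + 5*log(3)) - (11*log(2)) = -4*log(2) + 5*log(3).

-4*log(2) + 5*log(3)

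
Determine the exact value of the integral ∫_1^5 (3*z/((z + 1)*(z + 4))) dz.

-4*log(5) + 7*log(3)

Factor the denominator: z**2 + 5*z + 4 = (z + 4)(z + 1).
Partial fractions: 3*z/((z + 1)*(z + 4)) = 4/(z + 4) - 1/(z + 1).
An antiderivative is F(z) = -log(z + 1) + 4*log(z + 4).
Then F(5) - F(1) = (-log(2) + 7*log(3)) - (-log(2) + 4*log(5)) = -4*log(5) + 7*log(3).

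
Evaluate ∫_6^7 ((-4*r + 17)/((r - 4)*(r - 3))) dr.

-11*log(2) + 6*log(3)

Factor the denominator: r**2 - 7*r + 12 = (r - 3)(r - 4).
Partial fractions: (-4*r + 17)/((r - 4)*(r - 3)) = -5/(r - 3) + 1/(r - 4).
An antiderivative is F(r) = log(r - 4) - 5*log(r - 3).
Then F(7) - F(6) = (-10*log(2) + log(3)) - (-5*log(3) + log(2)) = -11*log(2) + 6*log(3).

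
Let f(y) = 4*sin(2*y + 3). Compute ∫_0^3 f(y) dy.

2*cos(3) - 2*cos(9)

Let u = 2*y + 3, so du = 2 dy. When y = 0, u = 3; when y = 3, u = 9.
The integral becomes 2·∫ sin(u) du from 3 to 9, with antiderivative -2*cos(u).
Back in y: F(y) = -2*cos(2*y + 3).
Then F(3) - F(0) = (-2*cos(9)) - (-2*cos(3)) = 2*cos(3) - 2*cos(9).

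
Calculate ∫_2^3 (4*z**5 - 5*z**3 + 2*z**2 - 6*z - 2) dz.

1431/4

By the power rule, an antiderivative is F(z) = 2*z**6/3 - 5*z**4/4 + 2*z**3/3 - 3*z**2 - 2*z.
Then F(3) - F(2) = (1479/4) - (12) = 1431/4.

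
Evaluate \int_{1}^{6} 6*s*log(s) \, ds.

-105/2 + 108*log(2) + 108*log(3)

Integrate by parts once (u = ln s, dv = 6*s ds).
An antiderivative is F(s) = 3*s**2*(2*log(s) - 1)/2.
Then F(6) - F(1) = (-54 + 108*log(2) + 108*log(3)) - (-3/2) = -105/2 + 108*log(2) + 108*log(3).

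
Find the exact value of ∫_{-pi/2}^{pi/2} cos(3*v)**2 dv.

Use the identity cos^2(3*v) = (1 + cos(6*v))/2.
An antiderivative is F(v) = v/2 + sin(6*v)/12.
Then F(pi/2) - F(-pi/2) = (pi/4) - (-pi/4) = pi/2.

pi/2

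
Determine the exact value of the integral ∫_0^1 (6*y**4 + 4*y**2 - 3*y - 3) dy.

-59/30

By the power rule, an antiderivative is F(y) = 6*y**5/5 + 4*y**3/3 - 3*y**2/2 - 3*y.
Then F(1) - F(0) = (-59/30) - (0) = -59/30.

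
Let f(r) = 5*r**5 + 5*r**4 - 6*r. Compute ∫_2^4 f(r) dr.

4316

By the power rule, an antiderivative is F(r) = 5*r**6/6 + r**5 - 3*r**2.
Then F(4) - F(2) = (13168/3) - (220/3) = 4316.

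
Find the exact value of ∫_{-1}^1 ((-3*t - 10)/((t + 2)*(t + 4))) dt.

Factor the denominator: t**2 + 6*t + 8 = (t + 4)(t + 2).
Partial fractions: (-3*t - 10)/((t + 2)*(t + 4)) = -1/(t + 4) - 2/(t + 2).
An antiderivative is F(t) = -2*log(t + 2) - log(t + 4).
Then F(1) - F(-1) = (-log(45)) - (-log(3)) = -log(15).

-log(15)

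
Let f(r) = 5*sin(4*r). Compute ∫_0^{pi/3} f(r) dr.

An antiderivative is F(r) = -5*cos(4*r)/4.
Then F(pi/3) - F(0) = (5/8) - (-5/4) = 15/8.

15/8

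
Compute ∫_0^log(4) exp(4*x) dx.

255/4

Let u = exp(x), so du = exp(x) dx. When x = 0, u = 1; when x = log(4), u = 4.
The integral becomes ∫ u**3 du from 1 to 4, with antiderivative u**4/4.
Back in x: F(x) = exp(4*x)/4.
Then F(log(4)) - F(0) = (64) - (1/4) = 255/4.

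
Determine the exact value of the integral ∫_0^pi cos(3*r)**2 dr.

pi/2

Use the identity cos^2(3*r) = (1 + cos(6*r))/2.
An antiderivative is F(r) = r/2 + sin(6*r)/12.
Then F(pi) - F(0) = (pi/2) - (0) = pi/2.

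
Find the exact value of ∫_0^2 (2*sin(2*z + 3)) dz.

cos(3) - cos(7)

Let u = 2*z + 3, so du = 2 dz. When z = 0, u = 3; when z = 2, u = 7.
The integral becomes ∫ sin(u) du from 3 to 7, with antiderivative -cos(u).
Back in z: F(z) = -cos(2*z + 3).
Then F(2) - F(0) = (-cos(7)) - (-cos(3)) = cos(3) - cos(7).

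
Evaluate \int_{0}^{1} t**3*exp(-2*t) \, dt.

3/8 - 19*exp(-2)/8

Integrate by parts 3 times (u = t^3, dv = exp(-2*t) dt).
An antiderivative is F(t) = (-4*t**3 - 6*t**2 - 6*t - 3)*exp(-2*t)/8.
Then F(1) - F(0) = (-19*exp(-2)/8) - (-3/8) = 3/8 - 19*exp(-2)/8.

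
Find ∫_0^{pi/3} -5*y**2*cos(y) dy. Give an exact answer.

Integrate by parts twice (u = y^2, dv = -5*cos(y) dy).
An antiderivative is F(y) = -5*y**2*sin(y) - 10*y*cos(y) + 10*sin(y).
Then F(pi/3) - F(0) = (-5*pi/3 - 5*sqrt(3)*pi**2/18 + 5*sqrt(3)) - (0) = -5*pi/3 - 5*sqrt(3)*pi**2/18 + 5*sqrt(3).

-5*pi/3 - 5*sqrt(3)*pi**2/18 + 5*sqrt(3)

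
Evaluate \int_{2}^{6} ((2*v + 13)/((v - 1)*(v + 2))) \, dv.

-3*log(2) + 5*log(5)

Factor the denominator: v**2 + v - 2 = (v + 2)(v - 1).
Partial fractions: (2*v + 13)/((v - 1)*(v + 2)) = -3/(v + 2) + 5/(v - 1).
An antiderivative is F(v) = 5*log(v - 1) - 3*log(v + 2).
Then F(6) - F(2) = (-9*log(2) + 5*log(5)) - (-log(64)) = -3*log(2) + 5*log(5).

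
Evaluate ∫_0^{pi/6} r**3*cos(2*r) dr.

-sqrt(3)*pi/16 + sqrt(3)*pi**3/864 + pi**2/96 + 3/16

Integrate by parts 3 times (u = r^3, dv = cos(2*r) dr).
An antiderivative is F(r) = r**3*sin(2*r)/2 + 3*r**2*cos(2*r)/4 - 3*r*sin(2*r)/4 - 3*cos(2*r)/8.
Then F(pi/6) - F(0) = (-sqrt(3)*pi/16 - 3/16 + sqrt(3)*pi**3/864 + pi**2/96) - (-3/8) = -sqrt(3)*pi/16 + sqrt(3)*pi**3/864 + pi**2/96 + 3/16.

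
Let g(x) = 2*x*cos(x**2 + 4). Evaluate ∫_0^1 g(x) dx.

sin(5) - sin(4)

Let u = x**2 + 4, so du = 2*x dx. When x = 0, u = 4; when x = 1, u = 5.
The integral becomes ∫ cos(u) du from 4 to 5, with antiderivative sin(u).
Back in x: F(x) = sin(x**2 + 4).
Then F(1) - F(0) = (sin(5)) - (sin(4)) = sin(5) - sin(4).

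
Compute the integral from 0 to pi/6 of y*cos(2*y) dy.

-1/8 + sqrt(3)*pi/24

Integrate by parts once (u = y, dv = cos(2*y) dy).
An antiderivative is F(y) = y*sin(2*y)/2 + cos(2*y)/4.
Then F(pi/6) - F(0) = (1/8 + sqrt(3)*pi/24) - (1/4) = -1/8 + sqrt(3)*pi/24.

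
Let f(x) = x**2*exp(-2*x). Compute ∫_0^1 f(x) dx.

(-5 + exp(2))*exp(-2)/4

Integrate by parts twice (u = x^2, dv = exp(-2*x) dx).
An antiderivative is F(x) = (-2*x**2 - 2*x - 1)*exp(-2*x)/4.
Then F(1) - F(0) = (-5*exp(-2)/4) - (-1/4) = (-5 + exp(2))*exp(-2)/4.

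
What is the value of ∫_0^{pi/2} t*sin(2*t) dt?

pi/4

Integrate by parts once (u = t, dv = sin(2*t) dt).
An antiderivative is F(t) = -t*cos(2*t)/2 + sin(2*t)/4.
Then F(pi/2) - F(0) = (pi/4) - (0) = pi/4.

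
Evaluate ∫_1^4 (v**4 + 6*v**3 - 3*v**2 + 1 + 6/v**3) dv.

42393/80

By the power rule, an antiderivative is F(v) = v**5/5 + 3*v**4/2 - v**3 + v - 3/v**2.
Then F(4) - F(1) = (42289/80) - (-13/10) = 42393/80.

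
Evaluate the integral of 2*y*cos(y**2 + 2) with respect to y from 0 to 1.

Let u = y**2 + 2, so du = 2*y dy. When y = 0, u = 2; when y = 1, u = 3.
The integral becomes ∫ cos(u) du from 2 to 3, with antiderivative sin(u).
Back in y: F(y) = sin(y**2 + 2).
Then F(1) - F(0) = (sin(3)) - (sin(2)) = -sin(2) + sin(3).

-sin(2) + sin(3)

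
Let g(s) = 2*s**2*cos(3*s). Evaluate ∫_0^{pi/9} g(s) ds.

-2*sqrt(3)/27 + sqrt(3)*pi**2/243 + 2*pi/81

Integrate by parts twice (u = s^2, dv = 2*cos(3*s) ds).
An antiderivative is F(s) = 2*s**2*sin(3*s)/3 + 4*s*cos(3*s)/9 - 4*sin(3*s)/27.
Then F(pi/9) - F(0) = (-2*sqrt(3)/27 + sqrt(3)*pi**2/243 + 2*pi/81) - (0) = -2*sqrt(3)/27 + sqrt(3)*pi**2/243 + 2*pi/81.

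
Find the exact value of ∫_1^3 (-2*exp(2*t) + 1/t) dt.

An antiderivative is F(t) = -exp(2*t) + log(t).
Then F(3) - F(1) = (-exp(6) + log(3)) - (-exp(2)) = -exp(6) + log(3) + exp(2).

-exp(6) + log(3) + exp(2)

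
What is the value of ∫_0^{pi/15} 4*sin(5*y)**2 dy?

-sqrt(3)/10 + 2*pi/15

Use the identity sin^2(5*y) = (1 - cos(10*y))/2.
An antiderivative is F(y) = 2*y - sin(10*y)/5.
Then F(pi/15) - F(0) = (-sqrt(3)/10 + 2*pi/15) - (0) = -sqrt(3)/10 + 2*pi/15.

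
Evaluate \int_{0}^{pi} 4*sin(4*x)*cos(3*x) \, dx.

Use the identity sin(4*x)cos(3*x) = [sin(7*x) + sin(x)]/2.
An antiderivative is F(x) = -2*cos(x) - 2*cos(7*x)/7.
Then F(pi) - F(0) = (16/7) - (-16/7) = 32/7.

32/7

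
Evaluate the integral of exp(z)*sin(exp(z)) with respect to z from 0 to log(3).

cos(1) - cos(3)

Let u = exp(z), so du = exp(z) dz. When z = 0, u = 1; when z = log(3), u = 3.
The integral becomes ∫ sin(u) du from 1 to 3, with antiderivative -cos(u).
Back in z: F(z) = -cos(exp(z)).
Then F(log(3)) - F(0) = (-cos(3)) - (-cos(1)) = cos(1) - cos(3).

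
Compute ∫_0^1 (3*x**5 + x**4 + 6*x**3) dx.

By the power rule, an antiderivative is F(x) = x**6/2 + x**5/5 + 3*x**4/2.
Then F(1) - F(0) = (11/5) - (0) = 11/5.

11/5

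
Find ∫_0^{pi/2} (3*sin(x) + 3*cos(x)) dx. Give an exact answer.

An antiderivative is F(x) = 3*sin(x) - 3*cos(x).
Then F(pi/2) - F(0) = (3) - (-3) = 6.

6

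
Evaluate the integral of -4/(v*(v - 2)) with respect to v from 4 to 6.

log(9/16)

Factor the denominator: v**2 - 2*v = v(v - 2).
Partial fractions: -4/(v*(v - 2)) = 2/v - 2/(v - 2).
An antiderivative is F(v) = 2*log(v) - 2*log(v - 2).
Then F(6) - F(4) = (log(9/4)) - (log(4)) = log(9/16).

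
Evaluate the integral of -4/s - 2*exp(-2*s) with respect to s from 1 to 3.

-4*log(3) - exp(-2) + exp(-6)

An antiderivative is F(s) = -4*log(s) + exp(-2*s).
Then F(3) - F(1) = (-4*log(3) + exp(-6)) - (exp(-2)) = -4*log(3) - exp(-2) + exp(-6).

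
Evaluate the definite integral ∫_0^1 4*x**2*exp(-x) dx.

Integrate by parts twice (u = x^2, dv = 4*exp(-x) dx).
An antiderivative is F(x) = (-4*x**2 - 8*x - 8)*exp(-x).
Then F(1) - F(0) = (-20*exp(-1)) - (-8) = 8 - 20*exp(-1).

8 - 20*exp(-1)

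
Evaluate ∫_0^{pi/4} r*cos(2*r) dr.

-1/4 + pi/8

Integrate by parts once (u = r, dv = cos(2*r) dr).
An antiderivative is F(r) = r*sin(2*r)/2 + cos(2*r)/4.
Then F(pi/4) - F(0) = (pi/8) - (1/4) = -1/4 + pi/8.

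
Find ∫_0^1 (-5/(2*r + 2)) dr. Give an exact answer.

-5*log(2)/2

An antiderivative is F(r) = -5*log(2*r + 2)/2.
Then F(1) - F(0) = (-log(32)) - (-5*log(2)/2) = -5*log(2)/2.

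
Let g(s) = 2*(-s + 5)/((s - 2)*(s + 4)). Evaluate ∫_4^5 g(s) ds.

-5*log(3) + 8*log(2)

Factor the denominator: s**2 + 2*s - 8 = (s + 4)(s - 2).
Partial fractions: 2*(-s + 5)/((s - 2)*(s + 4)) = -3/(s + 4) + 1/(s - 2).
An antiderivative is F(s) = log(s - 2) - 3*log(s + 4).
Then F(5) - F(4) = (-5*log(3)) - (-8*log(2)) = -5*log(3) + 8*log(2).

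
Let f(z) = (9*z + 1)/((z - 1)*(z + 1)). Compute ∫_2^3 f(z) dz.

Factor the denominator: z**2 - 1 = (z + 1)(z - 1).
Partial fractions: (9*z + 1)/((z - 1)*(z + 1)) = 4/(z + 1) + 5/(z - 1).
An antiderivative is F(z) = 5*log(z - 1) + 4*log(z + 1).
Then F(3) - F(2) = (13*log(2)) - (log(81)) = -4*log(3) + 13*log(2).

-4*log(3) + 13*log(2)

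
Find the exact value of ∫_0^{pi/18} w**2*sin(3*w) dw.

-2/27 - sqrt(3)*pi**2/1944 + pi/162 + sqrt(3)/27

Integrate by parts twice (u = w^2, dv = sin(3*w) dw).
An antiderivative is F(w) = -w**2*cos(3*w)/3 + 2*w*sin(3*w)/9 + 2*cos(3*w)/27.
Then F(pi/18) - F(0) = (-sqrt(3)*pi**2/1944 + pi/162 + sqrt(3)/27) - (2/27) = -2/27 - sqrt(3)*pi**2/1944 + pi/162 + sqrt(3)/27.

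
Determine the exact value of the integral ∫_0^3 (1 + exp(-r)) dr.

An antiderivative is F(r) = r - exp(-r).
Then F(3) - F(0) = (3 - exp(-3)) - (-1) = 4 - exp(-3).

4 - exp(-3)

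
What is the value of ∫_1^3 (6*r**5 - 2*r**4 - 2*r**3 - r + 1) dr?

2946/5

By the power rule, an antiderivative is F(r) = r**6 - 2*r**5/5 - r**4/2 - r**2/2 + r.
Then F(3) - F(1) = (2949/5) - (3/5) = 2946/5.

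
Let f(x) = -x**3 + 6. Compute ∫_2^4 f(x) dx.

By the power rule, an antiderivative is F(x) = -x**4/4 + 6*x.
Then F(4) - F(2) = (-40) - (8) = -48.

-48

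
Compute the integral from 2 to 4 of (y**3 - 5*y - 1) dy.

By the power rule, an antiderivative is F(y) = y**4/4 - 5*y**2/2 - y.
Then F(4) - F(2) = (20) - (-8) = 28.

28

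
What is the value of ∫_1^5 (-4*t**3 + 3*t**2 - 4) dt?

-516

By the power rule, an antiderivative is F(t) = -t**4 + t**3 - 4*t.
Then F(5) - F(1) = (-520) - (-4) = -516.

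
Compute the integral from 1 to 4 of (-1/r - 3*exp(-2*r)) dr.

An antiderivative is F(r) = -log(r) + 3*exp(-2*r)/2.
Then F(4) - F(1) = (-2*log(2) + 3*exp(-8)/2) - (3*exp(-2)/2) = -2*log(2) - 3*exp(-2)/2 + 3*exp(-8)/2.

-2*log(2) - 3*exp(-2)/2 + 3*exp(-8)/2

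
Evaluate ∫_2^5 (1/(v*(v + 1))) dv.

Factor the denominator: v**2 + v = (v + 1)v.
Partial fractions: 1/(v*(v + 1)) = -1/(v + 1) + 1/v.
An antiderivative is F(v) = log(v) - log(v + 1).
Then F(5) - F(2) = (log(5/6)) - (log(2/3)) = log(5/4).

log(5/4)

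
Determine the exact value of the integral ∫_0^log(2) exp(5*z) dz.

Let u = exp(z), so du = exp(z) dz. When z = 0, u = 1; when z = log(2), u = 2.
The integral becomes ∫ u**4 du from 1 to 2, with antiderivative u**5/5.
Back in z: F(z) = exp(5*z)/5.
Then F(log(2)) - F(0) = (32/5) - (1/5) = 31/5.

31/5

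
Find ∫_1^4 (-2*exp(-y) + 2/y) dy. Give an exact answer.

An antiderivative is F(y) = 2*log(y) + 2*exp(-y).
Then F(4) - F(1) = (2*exp(-4) + 4*log(2)) - (2*exp(-1)) = -2*exp(-1) + 2*exp(-4) + 4*log(2).

-2*exp(-1) + 2*exp(-4) + 4*log(2)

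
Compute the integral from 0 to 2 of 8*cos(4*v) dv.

Let u = 4*v, so du = 4 dv. When v = 0, u = 0; when v = 2, u = 8.
The integral becomes 2·∫ cos(u) du from 0 to 8, with antiderivative 2*sin(u).
Back in v: F(v) = 2*sin(4*v).
Then F(2) - F(0) = (2*sin(8)) - (0) = 2*sin(8).

2*sin(8)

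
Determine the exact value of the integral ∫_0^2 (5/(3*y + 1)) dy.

5*log(7)/3

An antiderivative is F(y) = 5*log(3*y + 1)/3.
Then F(2) - F(0) = (5*log(7)/3) - (0) = 5*log(7)/3.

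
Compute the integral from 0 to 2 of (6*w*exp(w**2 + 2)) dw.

Let u = w**2 + 2, so du = 2*w dw. When w = 0, u = 2; when w = 2, u = 6.
The integral becomes 3·∫ exp(u) du from 2 to 6, with antiderivative 3*exp(u).
Back in w: F(w) = 3*exp(w**2 + 2).
Then F(2) - F(0) = (3*exp(6)) - (3*exp(2)) = -3*(1 - exp(4))*exp(2).

-3*(1 - exp(4))*exp(2)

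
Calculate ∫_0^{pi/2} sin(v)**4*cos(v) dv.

1/5

Let u = sin(v), so du = cos(v) dv. When v = 0, u = 0; when v = pi/2, u = 1.
The integral becomes ∫ u**4 du from 0 to 1, with antiderivative u**5/5.
Back in v: F(v) = sin(v)**5/5.
Then F(pi/2) - F(0) = (1/5) - (0) = 1/5.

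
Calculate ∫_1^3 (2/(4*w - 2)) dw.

log(5)/2

An antiderivative is F(w) = log(4*w - 2)/2.
Then F(3) - F(1) = (log(10)/2) - (log(2)/2) = log(5)/2.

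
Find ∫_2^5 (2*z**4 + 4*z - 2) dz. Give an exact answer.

By the power rule, an antiderivative is F(z) = 2*z**5/5 + 2*z**2 - 2*z.
Then F(5) - F(2) = (1290) - (84/5) = 6366/5.

6366/5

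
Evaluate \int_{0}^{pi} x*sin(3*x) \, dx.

pi/3

Integrate by parts once (u = x, dv = sin(3*x) dx).
An antiderivative is F(x) = -x*cos(3*x)/3 + sin(3*x)/9.
Then F(pi) - F(0) = (pi/3) - (0) = pi/3.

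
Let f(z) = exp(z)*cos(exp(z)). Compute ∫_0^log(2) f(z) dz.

Let u = exp(z), so du = exp(z) dz. When z = 0, u = 1; when z = log(2), u = 2.
The integral becomes ∫ cos(u) du from 1 to 2, with antiderivative sin(u).
Back in z: F(z) = sin(exp(z)).
Then F(log(2)) - F(0) = (sin(2)) - (sin(1)) = -sin(1) + sin(2).

-sin(1) + sin(2)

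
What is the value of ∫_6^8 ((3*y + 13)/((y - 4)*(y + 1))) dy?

Factor the denominator: y**2 - 3*y - 4 = (y + 1)(y - 4).
Partial fractions: (3*y + 13)/((y - 4)*(y + 1)) = -2/(y + 1) + 5/(y - 4).
An antiderivative is F(y) = 5*log(y - 4) - 2*log(y + 1).
Then F(8) - F(6) = (-4*log(3) + 10*log(2)) - (log(32/49)) = -4*log(3) + 5*log(2) + 2*log(7).

-4*log(3) + 5*log(2) + 2*log(7)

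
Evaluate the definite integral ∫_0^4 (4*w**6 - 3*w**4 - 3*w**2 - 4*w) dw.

302816/35

By the power rule, an antiderivative is F(w) = 4*w**7/7 - 3*w**5/5 - w**3 - 2*w**2.
Then F(4) - F(0) = (302816/35) - (0) = 302816/35.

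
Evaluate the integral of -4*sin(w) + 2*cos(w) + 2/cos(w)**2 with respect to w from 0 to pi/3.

-2 + 3*sqrt(3)

An antiderivative is F(w) = 2*sin(w) + 4*cos(w) + 2*tan(w).
Then F(pi/3) - F(0) = (2 + 3*sqrt(3)) - (4) = -2 + 3*sqrt(3).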